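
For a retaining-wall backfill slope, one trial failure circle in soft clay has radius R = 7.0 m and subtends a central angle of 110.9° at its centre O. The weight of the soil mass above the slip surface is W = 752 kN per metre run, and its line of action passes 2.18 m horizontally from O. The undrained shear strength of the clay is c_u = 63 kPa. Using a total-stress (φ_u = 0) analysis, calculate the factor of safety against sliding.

Taking moments about the centre O, the resisting moment is provided by the undrained shear strength acting along the arc:
Arc length L_a = R·θ = 7.0·(110.9°·π/180) = 7.0·1.9356 = 13.55 m
M_R = c_u·L_a·R = 63·13.55·7.0 = 5975.1 kN·m/m
M_D = W·d = 752·2.18 = 1639.4 kN·m/m
FS = M_R / M_D = 5975.1 / 1639.4 = 3.645

FS = 3.64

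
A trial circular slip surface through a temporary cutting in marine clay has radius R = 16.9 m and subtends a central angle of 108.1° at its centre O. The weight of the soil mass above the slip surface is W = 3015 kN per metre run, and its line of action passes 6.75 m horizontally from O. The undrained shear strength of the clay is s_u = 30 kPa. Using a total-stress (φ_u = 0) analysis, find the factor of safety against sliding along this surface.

Taking moments about the centre O, the resisting moment is provided by the undrained shear strength acting along the arc:
Arc length L_a = R·θ = 16.9·(108.1°·π/180) = 16.9·1.8867 = 31.89 m
M_R = s_u·L_a·R = 30·31.89·16.9 = 16165.8 kN·m/m
M_D = W·d = 3015·6.75 = 20351.2 kN·m/m
FS = M_R / M_D = 16165.8 / 20351.2 = 0.794

FS = 0.79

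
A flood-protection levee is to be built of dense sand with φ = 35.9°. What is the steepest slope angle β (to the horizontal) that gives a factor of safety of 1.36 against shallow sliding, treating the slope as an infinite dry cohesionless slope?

For an infinite dry cohesionless slope FS = tanφ/tanβ, so tanβ = tanφ / FS.
tanβ = tan35.9° / 1.36 = 0.7239 / 1.36 = 0.5323
β = arctan(0.5323) = 28.02°

β = 28.0°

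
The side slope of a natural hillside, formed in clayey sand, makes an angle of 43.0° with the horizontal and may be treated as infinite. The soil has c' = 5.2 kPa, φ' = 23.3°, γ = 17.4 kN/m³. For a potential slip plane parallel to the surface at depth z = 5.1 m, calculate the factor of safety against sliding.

For an infinite slope with a slip plane parallel to the surface (no pore pressure): FS = [c' + γz cos²β tanφ'] / [γz sinβ cosβ].
γz = 17.4·5.1 = 88.74 kN/m²
Numerator = 5.2 + 88.74·cos²43.0°·tan23.3° = 5.2 + 88.74·0.5349·0.4307 = 25.642 kPa
Denominator = 88.74·sin43.0°·cos43.0° = 88.74·0.6820·0.7314 = 44.262 kPa
FS = 25.642 / 44.262 = 0.579

FS = 0.58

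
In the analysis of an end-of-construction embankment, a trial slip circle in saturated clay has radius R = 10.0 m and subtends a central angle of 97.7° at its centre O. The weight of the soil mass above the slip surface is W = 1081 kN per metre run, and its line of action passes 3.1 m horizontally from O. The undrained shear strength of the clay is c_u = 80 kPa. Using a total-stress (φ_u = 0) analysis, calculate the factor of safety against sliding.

Taking moments about the centre O, the resisting moment is provided by the undrained shear strength acting along the arc:
Arc length L_a = R·θ = 10.0·(97.7°·π/180) = 10.0·1.7052 = 17.05 m
M_R = c_u·L_a·R = 80·17.05·10.0 = 13641.5 kN·m/m
M_D = W·d = 1081·3.1 = 3351.1 kN·m/m
FS = M_R / M_D = 13641.5 / 3351.1 = 4.071

FS = 4.07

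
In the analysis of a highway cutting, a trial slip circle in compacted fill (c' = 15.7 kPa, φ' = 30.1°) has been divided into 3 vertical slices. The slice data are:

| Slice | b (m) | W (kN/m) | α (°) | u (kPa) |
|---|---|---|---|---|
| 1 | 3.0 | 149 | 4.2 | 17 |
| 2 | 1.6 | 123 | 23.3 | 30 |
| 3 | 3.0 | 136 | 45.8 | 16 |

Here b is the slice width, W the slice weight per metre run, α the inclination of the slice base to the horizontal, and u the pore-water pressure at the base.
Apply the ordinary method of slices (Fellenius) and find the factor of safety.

FS = 1.58

Ordinary method of slices: FS = Σ[c'·Δl_i + (W_i cosα_i − u_i·Δl_i)·tanφ'] / Σ W_i sinα_i, with Δl_i = b_i / cosα_i.
Slice 1: Δl = 3.0/cos4.2° = 3.008 m; N'_1 = 149·cos4.2° − 17·3.008 = 97.5; c'Δl = 47.23; W sinα = 10.9
Slice 2: Δl = 1.6/cos23.3° = 1.742 m; N'_2 = 123·cos23.3° − 30·1.742 = 60.7; c'Δl = 27.35; W sinα = 48.7
Slice 3: Δl = 3.0/cos45.8° = 4.303 m; N'_3 = 136·cos45.8° − 16·4.303 = 26.0; c'Δl = 67.56; W sinα = 97.5
Σc'Δl = 142.1 kN/m; ΣN' = 184.1 kN/m; ΣW sinα = 157.1 kN/m
Resisting = 142.1 + 184.1·tan30.1° = 142.1 + 106.7 = 248.9 kN/m
FS = 248.9 / 157.1 = 1.585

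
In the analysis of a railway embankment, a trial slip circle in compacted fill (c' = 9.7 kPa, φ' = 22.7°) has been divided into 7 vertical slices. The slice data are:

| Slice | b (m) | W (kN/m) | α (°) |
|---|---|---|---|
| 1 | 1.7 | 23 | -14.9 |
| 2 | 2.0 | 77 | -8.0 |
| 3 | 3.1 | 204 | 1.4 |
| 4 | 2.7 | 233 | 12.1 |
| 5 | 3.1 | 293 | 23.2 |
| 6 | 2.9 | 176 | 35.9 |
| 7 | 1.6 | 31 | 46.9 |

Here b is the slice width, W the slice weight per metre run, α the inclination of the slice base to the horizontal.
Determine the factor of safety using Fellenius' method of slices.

FS = 2.11

Ordinary method of slices: FS = Σ[c'·Δl_i + (W_i cosα_i)·tanφ'] / Σ W_i sinα_i, with Δl_i = b_i / cosα_i.
Slice 1: Δl = 1.7/cos(-14.9°) = 1.759 m; N'_1 = 23·cos(-14.9°) = 22.2; c'Δl = 17.06; W sinα = -5.9
Slice 2: Δl = 2.0/cos(-8.0°) = 2.020 m; N'_2 = 77·cos(-8.0°) = 76.3; c'Δl = 19.59; W sinα = -10.7
Slice 3: Δl = 3.1/cos1.4° = 3.101 m; N'_3 = 204·cos1.4° = 203.9; c'Δl = 30.08; W sinα = 5.0
Slice 4: Δl = 2.7/cos12.1° = 2.761 m; N'_4 = 233·cos12.1° = 227.8; c'Δl = 26.79; W sinα = 48.8
Slice 5: Δl = 3.1/cos23.2° = 3.373 m; N'_5 = 293·cos23.2° = 269.3; c'Δl = 32.72; W sinα = 115.4
Slice 6: Δl = 2.9/cos35.9° = 3.580 m; N'_6 = 176·cos35.9° = 142.6; c'Δl = 34.73; W sinα = 103.2
Slice 7: Δl = 1.6/cos46.9° = 2.342 m; N'_7 = 31·cos46.9° = 21.2; c'Δl = 22.71; W sinα = 22.6
Σc'Δl = 183.7 kN/m; ΣN' = 963.3 kN/m; ΣW sinα = 278.5 kN/m
Resisting = 183.7 + 963.3·tan22.7° = 183.7 + 403.0 = 586.6 kN/m
FS = 586.6 / 278.5 = 2.107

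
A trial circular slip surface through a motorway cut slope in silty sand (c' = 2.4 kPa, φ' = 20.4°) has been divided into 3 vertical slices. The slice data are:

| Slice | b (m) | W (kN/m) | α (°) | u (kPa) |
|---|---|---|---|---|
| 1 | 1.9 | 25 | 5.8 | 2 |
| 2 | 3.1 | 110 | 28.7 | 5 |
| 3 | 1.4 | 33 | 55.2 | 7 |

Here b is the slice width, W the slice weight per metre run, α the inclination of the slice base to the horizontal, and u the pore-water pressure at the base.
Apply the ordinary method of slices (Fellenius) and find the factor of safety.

FS = 0.69

Ordinary method of slices: FS = Σ[c'·Δl_i + (W_i cosα_i − u_i·Δl_i)·tanφ'] / Σ W_i sinα_i, with Δl_i = b_i / cosα_i.
Slice 1: Δl = 1.9/cos5.8° = 1.910 m; N'_1 = 25·cos5.8° − 2·1.910 = 21.1; c'Δl = 4.58; W sinα = 2.5
Slice 2: Δl = 3.1/cos28.7° = 3.534 m; N'_2 = 110·cos28.7° − 5·3.534 = 78.8; c'Δl = 8.48; W sinα = 52.8
Slice 3: Δl = 1.4/cos55.2° = 2.453 m; N'_3 = 33·cos55.2° − 7·2.453 = 1.7; c'Δl = 5.89; W sinα = 27.1
Σc'Δl = 19.0 kN/m; ΣN' = 101.5 kN/m; ΣW sinα = 82.4 kN/m
Resisting = 19.0 + 101.5·tan20.4° = 19.0 + 37.8 = 56.7 kN/m
FS = 56.7 / 82.4 = 0.688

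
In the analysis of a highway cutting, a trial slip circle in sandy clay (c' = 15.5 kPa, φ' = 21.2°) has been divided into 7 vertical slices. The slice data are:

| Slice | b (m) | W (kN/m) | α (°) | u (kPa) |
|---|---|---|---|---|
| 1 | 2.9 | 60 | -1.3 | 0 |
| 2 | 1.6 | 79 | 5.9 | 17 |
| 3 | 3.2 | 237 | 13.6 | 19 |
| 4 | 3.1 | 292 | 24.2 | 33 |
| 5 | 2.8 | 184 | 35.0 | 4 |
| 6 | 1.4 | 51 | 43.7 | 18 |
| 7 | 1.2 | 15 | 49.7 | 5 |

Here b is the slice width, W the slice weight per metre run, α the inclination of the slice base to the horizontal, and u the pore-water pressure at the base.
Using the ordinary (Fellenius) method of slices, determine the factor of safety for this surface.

Ordinary method of slices: FS = Σ[c'·Δl_i + (W_i cosα_i − u_i·Δl_i)·tanφ'] / Σ W_i sinα_i, with Δl_i = b_i / cosα_i.
Slice 1: Δl = 2.9/cos(-1.3°) = 2.901 m; N'_1 = 60·cos(-1.3°) − 0·2.901 = 60.0; c'Δl = 44.96; W sinα = -1.4
Slice 2: Δl = 1.6/cos5.9° = 1.609 m; N'_2 = 79·cos5.9° − 17·1.609 = 51.2; c'Δl = 24.93; W sinα = 8.1
Slice 3: Δl = 3.2/cos13.6° = 3.292 m; N'_3 = 237·cos13.6° − 19·3.292 = 167.8; c'Δl = 51.03; W sinα = 55.7
Slice 4: Δl = 3.1/cos24.2° = 3.399 m; N'_4 = 292·cos24.2° − 33·3.399 = 154.2; c'Δl = 52.68; W sinα = 119.7
Slice 5: Δl = 2.8/cos35.0° = 3.418 m; N'_5 = 184·cos35.0° − 4·3.418 = 137.1; c'Δl = 52.98; W sinα = 105.5
Slice 6: Δl = 1.4/cos43.7° = 1.936 m; N'_6 = 51·cos43.7° − 18·1.936 = 2.0; c'Δl = 30.02; W sinα = 35.2
Slice 7: Δl = 1.2/cos49.7° = 1.855 m; N'_7 = 15·cos49.7° − 5·1.855 = 0.4; c'Δl = 28.76; W sinα = 11.4
Σc'Δl = 285.4 kN/m; ΣN' = 572.7 kN/m; ΣW sinα = 334.4 kN/m
Resisting = 285.4 + 572.7·tan21.2° = 285.4 + 222.1 = 507.5 kN/m
FS = 507.5 / 334.4 = 1.518

FS = 1.52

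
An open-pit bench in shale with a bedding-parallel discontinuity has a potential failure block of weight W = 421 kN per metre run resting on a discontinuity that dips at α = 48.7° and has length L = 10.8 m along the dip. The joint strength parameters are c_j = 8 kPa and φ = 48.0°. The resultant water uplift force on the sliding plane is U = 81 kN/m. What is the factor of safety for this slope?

FS = 0.96

Resolving the block weight along and normal to the plane and applying the Mohr–Coulomb strength on the joint:
N' = W cosα − U = 421·cos48.7° − 81 = 196.9 kN/m
Driving force T = W sinα = 421·sin48.7° = 316.3 kN/m
Resisting force R = c_j·L + N'·tanφ = 8·10.8 + 196.9·tan48.0° = 86.4 + 218.6 = 305.0 kN/m
FS = R / T = 305.0 / 316.3 = 0.964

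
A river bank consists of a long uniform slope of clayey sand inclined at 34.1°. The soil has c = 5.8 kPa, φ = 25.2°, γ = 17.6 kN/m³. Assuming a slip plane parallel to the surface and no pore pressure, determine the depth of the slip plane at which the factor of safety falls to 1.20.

z = 1.41 m

Setting FS = 1.20 in FS = [c + γz cos²β tanφ] / [γz sinβ cosβ] and solving for z:
z = c / [γ cosβ (FS·sinβ − cosβ·tanφ)]
  = 5.8 / [17.6·cos34.1°·(1.20·sin34.1° − cos34.1°·tan25.2°)]
  = 5.8 / [17.6·0.8281·(1.20·0.5606 − 0.8281·0.4706)]
  = 5.8 / 4.1260 = 1.406 m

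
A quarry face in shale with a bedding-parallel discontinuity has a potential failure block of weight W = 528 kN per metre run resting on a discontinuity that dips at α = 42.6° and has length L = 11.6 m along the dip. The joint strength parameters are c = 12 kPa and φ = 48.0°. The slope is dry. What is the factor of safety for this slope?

FS = 1.60

Resolving the block weight along and normal to the plane and applying the Mohr–Coulomb strength on the joint:
N' = W cosα = 528·cos42.6° = 388.7 kN/m
Driving force T = W sinα = 528·sin42.6° = 357.4 kN/m
Resisting force R = c·L + N'·tanφ = 12·11.6 + 388.7·tan48.0° = 139.2 + 431.6 = 570.8 kN/m
FS = R / T = 570.8 / 357.4 = 1.597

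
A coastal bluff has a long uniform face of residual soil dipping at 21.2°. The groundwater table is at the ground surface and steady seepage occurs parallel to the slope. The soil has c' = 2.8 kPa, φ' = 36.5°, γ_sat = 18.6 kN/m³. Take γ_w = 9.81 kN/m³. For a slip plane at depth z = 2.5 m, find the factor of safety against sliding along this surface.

With seepage parallel to the slope and the water table at the surface, the effective normal stress on the slip plane uses the buoyant unit weight γ' = γ_sat − γ_w while the driving shear stress uses γ_sat:
FS = [c' + γ' z cos²β tanφ'] / [γ_sat z sinβ cosβ]
γ' = 18.6 − 9.81 = 8.79 kN/m³
Numerator = 2.8 + 8.79·2.5·cos²21.2°·tan36.5° = 2.8 + 8.79·2.5·0.8692·0.7400 = 16.934 kPa
Denominator = 18.6·2.5·sin21.2°·cos21.2° = 18.6·2.5·0.3616·0.9323 = 15.678 kPa
FS = 16.934 / 15.678 = 1.080

FS = 1.08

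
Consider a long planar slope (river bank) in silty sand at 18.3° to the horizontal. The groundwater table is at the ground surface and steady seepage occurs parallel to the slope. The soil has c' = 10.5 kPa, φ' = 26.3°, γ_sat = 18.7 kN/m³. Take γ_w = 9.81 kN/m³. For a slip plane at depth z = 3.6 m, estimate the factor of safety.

With seepage parallel to the slope and the water table at the surface, the effective normal stress on the slip plane uses the buoyant unit weight γ' = γ_sat − γ_w while the driving shear stress uses γ_sat:
FS = [c' + γ' z cos²β tanφ'] / [γ_sat z sinβ cosβ]
γ' = 18.7 − 9.81 = 8.89 kN/m³
Numerator = 10.5 + 8.89·3.6·cos²18.3°·tan26.3° = 10.5 + 8.89·3.6·0.9014·0.4942 = 24.758 kPa
Denominator = 18.7·3.6·sin18.3°·cos18.3° = 18.7·3.6·0.3140·0.9494 = 20.069 kPa
FS = 24.758 / 20.069 = 1.234

FS = 1.23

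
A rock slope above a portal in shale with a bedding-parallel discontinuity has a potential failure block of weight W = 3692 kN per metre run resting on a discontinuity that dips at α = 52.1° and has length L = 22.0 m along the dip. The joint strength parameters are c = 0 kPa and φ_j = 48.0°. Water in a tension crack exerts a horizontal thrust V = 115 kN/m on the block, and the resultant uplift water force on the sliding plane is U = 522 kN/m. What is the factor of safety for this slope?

FS = 0.62

Resolving the block weight along and normal to the plane and applying the Mohr–Coulomb strength on the joint:
N' = W cosα − U − V sinα = 3692·cos52.1° − 522 − 115·sin52.1° = 1655.2 kN/m
Driving force T = W sinα + V cosα = 3692·sin52.1° + 115·cos52.1° = 2983.9 kN/m
Resisting force R = c·L + N'·tanφ_j = 0·22.0 + 1655.2·tan48.0° = 0.0 + 1838.3 = 1838.3 kN/m
FS = R / T = 1838.3 / 2983.9 = 0.616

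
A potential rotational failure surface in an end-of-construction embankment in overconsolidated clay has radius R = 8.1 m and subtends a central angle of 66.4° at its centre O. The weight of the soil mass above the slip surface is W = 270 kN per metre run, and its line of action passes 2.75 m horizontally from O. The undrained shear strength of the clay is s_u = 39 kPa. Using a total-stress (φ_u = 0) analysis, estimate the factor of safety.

FS = 3.99

Taking moments about the centre O, the resisting moment is provided by the undrained shear strength acting along the arc:
Arc length L_a = R·θ = 8.1·(66.4°·π/180) = 8.1·1.1589 = 9.39 m
M_R = s_u·L_a·R = 39·9.39·8.1 = 2965.4 kN·m/m
M_D = W·d = 270·2.75 = 742.5 kN·m/m
FS = M_R / M_D = 2965.4 / 742.5 = 3.994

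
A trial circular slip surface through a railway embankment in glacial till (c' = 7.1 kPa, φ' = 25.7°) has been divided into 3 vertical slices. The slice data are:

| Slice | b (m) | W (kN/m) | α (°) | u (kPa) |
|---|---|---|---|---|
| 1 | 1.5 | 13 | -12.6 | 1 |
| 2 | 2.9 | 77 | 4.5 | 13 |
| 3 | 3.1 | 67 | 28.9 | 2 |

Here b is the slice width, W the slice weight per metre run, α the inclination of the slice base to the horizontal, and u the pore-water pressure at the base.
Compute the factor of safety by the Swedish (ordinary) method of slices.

FS = 2.97

Ordinary method of slices: FS = Σ[c'·Δl_i + (W_i cosα_i − u_i·Δl_i)·tanφ'] / Σ W_i sinα_i, with Δl_i = b_i / cosα_i.
Slice 1: Δl = 1.5/cos(-12.6°) = 1.537 m; N'_1 = 13·cos(-12.6°) − 1·1.537 = 11.1; c'Δl = 10.91; W sinα = -2.8
Slice 2: Δl = 2.9/cos4.5° = 2.909 m; N'_2 = 77·cos4.5° − 13·2.909 = 38.9; c'Δl = 20.65; W sinα = 6.0
Slice 3: Δl = 3.1/cos28.9° = 3.541 m; N'_3 = 67·cos28.9° − 2·3.541 = 51.6; c'Δl = 25.14; W sinα = 32.4
Σc'Δl = 56.7 kN/m; ΣN' = 101.7 kN/m; ΣW sinα = 35.6 kN/m
Resisting = 56.7 + 101.7·tan25.7° = 56.7 + 48.9 = 105.6 kN/m
FS = 105.6 / 35.6 = 2.969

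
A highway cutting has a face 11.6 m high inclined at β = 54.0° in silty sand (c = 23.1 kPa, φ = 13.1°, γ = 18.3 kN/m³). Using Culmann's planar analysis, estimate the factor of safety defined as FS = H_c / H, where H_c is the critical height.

FS = 1.40

H_c = (4c/γ) · sinβ cosφ / [1 − cos(β − φ)]
    = (4·23.1/18.3) · sin54.0°·cos13.1° / [1 − cos40.9°]
    = 5.049 · 0.7880 / 0.2441 = 16.30 m
FS = H_c / H = 16.30 / 11.6 = 1.405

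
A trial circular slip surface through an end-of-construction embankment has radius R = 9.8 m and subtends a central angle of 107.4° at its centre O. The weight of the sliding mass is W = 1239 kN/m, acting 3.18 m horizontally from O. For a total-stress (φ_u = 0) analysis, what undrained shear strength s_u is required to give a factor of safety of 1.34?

s_u = 29.3 kPa

FS = s_u·L_a·R / (W·d), so s_u = FS·W·d / (L_a·R).
Arc length L_a = R·θ = 9.8·(107.4°·π/180) = 9.8·1.8745 = 18.37 m
s_u = 1.34·1239·3.18 / (18.37·9.8) = 5279.6 / 180.03 = 29.33 kPa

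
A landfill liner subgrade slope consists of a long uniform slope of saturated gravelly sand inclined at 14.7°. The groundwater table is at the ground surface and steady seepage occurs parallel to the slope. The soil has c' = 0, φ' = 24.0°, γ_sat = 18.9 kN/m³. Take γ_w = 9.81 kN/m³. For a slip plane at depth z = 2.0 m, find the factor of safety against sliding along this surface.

FS = 0.82

With seepage parallel to the slope and the water table at the surface, the effective normal stress on the slip plane uses the buoyant unit weight γ' = γ_sat − γ_w while the driving shear stress uses γ_sat:
FS = [c' + γ' z cos²β tanφ'] / [γ_sat z sinβ cosβ]
(For c' = 0 this reduces to FS = (γ'/γ_sat)·tanφ'/tanβ.)
γ' = 18.9 − 9.81 = 9.09 kN/m³
Numerator = 0.0 + 9.09·2.0·cos²14.7°·tan24.0° = 0.0 + 9.09·2.0·0.9356·0.4452 = 7.573 kPa
Denominator = 18.9·2.0·sin14.7°·cos14.7° = 18.9·2.0·0.2538·0.9673 = 9.278 kPa
FS = 7.573 / 9.278 = 0.816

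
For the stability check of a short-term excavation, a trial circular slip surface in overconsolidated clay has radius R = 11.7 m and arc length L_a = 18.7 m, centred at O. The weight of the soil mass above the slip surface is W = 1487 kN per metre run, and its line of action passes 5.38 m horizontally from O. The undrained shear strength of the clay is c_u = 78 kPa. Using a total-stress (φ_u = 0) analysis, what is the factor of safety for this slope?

FS = 2.13

Taking moments about the centre O, the resisting moment is provided by the undrained shear strength acting along the arc:
M_R = c_u·L_a·R = 78·18.70·11.7 = 17065.6 kN·m/m
M_D = W·d = 1487·5.38 = 8000.1 kN·m/m
FS = M_R / M_D = 17065.6 / 8000.1 = 2.133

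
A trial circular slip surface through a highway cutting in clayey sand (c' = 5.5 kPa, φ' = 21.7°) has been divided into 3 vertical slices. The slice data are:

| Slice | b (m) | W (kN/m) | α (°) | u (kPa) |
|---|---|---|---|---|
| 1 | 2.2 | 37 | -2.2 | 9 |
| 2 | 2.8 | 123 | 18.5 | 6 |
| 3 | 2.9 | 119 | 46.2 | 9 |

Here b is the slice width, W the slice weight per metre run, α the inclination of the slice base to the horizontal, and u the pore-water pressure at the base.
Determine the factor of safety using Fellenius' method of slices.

Ordinary method of slices: FS = Σ[c'·Δl_i + (W_i cosα_i − u_i·Δl_i)·tanφ'] / Σ W_i sinα_i, with Δl_i = b_i / cosα_i.
Slice 1: Δl = 2.2/cos(-2.2°) = 2.202 m; N'_1 = 37·cos(-2.2°) − 9·2.202 = 17.2; c'Δl = 12.11; W sinα = -1.4
Slice 2: Δl = 2.8/cos18.5° = 2.953 m; N'_2 = 123·cos18.5° − 6·2.953 = 98.9; c'Δl = 16.24; W sinα = 39.0
Slice 3: Δl = 2.9/cos46.2° = 4.190 m; N'_3 = 119·cos46.2° − 9·4.190 = 44.7; c'Δl = 23.04; W sinα = 85.9
Σc'Δl = 51.4 kN/m; ΣN' = 160.7 kN/m; ΣW sinα = 123.5 kN/m
Resisting = 51.4 + 160.7·tan21.7° = 51.4 + 64.0 = 115.4 kN/m
FS = 115.4 / 123.5 = 0.934

FS = 0.93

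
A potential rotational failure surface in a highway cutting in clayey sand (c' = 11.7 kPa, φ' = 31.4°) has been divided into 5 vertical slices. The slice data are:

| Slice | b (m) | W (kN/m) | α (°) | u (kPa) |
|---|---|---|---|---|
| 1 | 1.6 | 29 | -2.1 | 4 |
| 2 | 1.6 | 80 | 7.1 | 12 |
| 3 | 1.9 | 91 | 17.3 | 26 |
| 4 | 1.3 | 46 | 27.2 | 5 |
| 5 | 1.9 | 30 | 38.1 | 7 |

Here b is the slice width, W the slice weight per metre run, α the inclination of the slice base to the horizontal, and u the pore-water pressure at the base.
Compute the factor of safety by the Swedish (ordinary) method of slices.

FS = 2.69

Ordinary method of slices: FS = Σ[c'·Δl_i + (W_i cosα_i − u_i·Δl_i)·tanφ'] / Σ W_i sinα_i, with Δl_i = b_i / cosα_i.
Slice 1: Δl = 1.6/cos(-2.1°) = 1.601 m; N'_1 = 29·cos(-2.1°) − 4·1.601 = 22.6; c'Δl = 18.73; W sinα = -1.1
Slice 2: Δl = 1.6/cos7.1° = 1.612 m; N'_2 = 80·cos7.1° − 12·1.612 = 60.0; c'Δl = 18.86; W sinα = 9.9
Slice 3: Δl = 1.9/cos17.3° = 1.990 m; N'_3 = 91·cos17.3° − 26·1.990 = 35.1; c'Δl = 23.28; W sinα = 27.1
Slice 4: Δl = 1.3/cos27.2° = 1.462 m; N'_4 = 46·cos27.2° − 5·1.462 = 33.6; c'Δl = 17.10; W sinα = 21.0
Slice 5: Δl = 1.9/cos38.1° = 2.414 m; N'_5 = 30·cos38.1° − 7·2.414 = 6.7; c'Δl = 28.25; W sinα = 18.5
Σc'Δl = 106.2 kN/m; ΣN' = 158.1 kN/m; ΣW sinα = 75.4 kN/m
Resisting = 106.2 + 158.1·tan31.4° = 106.2 + 96.5 = 202.7 kN/m
FS = 202.7 / 75.4 = 2.688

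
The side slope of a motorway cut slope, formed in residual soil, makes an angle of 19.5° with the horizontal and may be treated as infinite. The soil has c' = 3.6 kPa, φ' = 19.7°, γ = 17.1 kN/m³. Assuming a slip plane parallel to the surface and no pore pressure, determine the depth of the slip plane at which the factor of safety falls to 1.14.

Setting FS = 1.14 in FS = [c' + γz cos²β tanφ'] / [γz sinβ cosβ] and solving for z:
z = c' / [γ cosβ (FS·sinβ − cosβ·tanφ')]
  = 3.6 / [17.1·cos19.5°·(1.14·sin19.5° − cos19.5°·tan19.7°)]
  = 3.6 / [17.1·0.9426·(1.14·0.3338 − 0.9426·0.3581)]
  = 3.6 / 0.6935 = 5.191 m

z = 5.19 m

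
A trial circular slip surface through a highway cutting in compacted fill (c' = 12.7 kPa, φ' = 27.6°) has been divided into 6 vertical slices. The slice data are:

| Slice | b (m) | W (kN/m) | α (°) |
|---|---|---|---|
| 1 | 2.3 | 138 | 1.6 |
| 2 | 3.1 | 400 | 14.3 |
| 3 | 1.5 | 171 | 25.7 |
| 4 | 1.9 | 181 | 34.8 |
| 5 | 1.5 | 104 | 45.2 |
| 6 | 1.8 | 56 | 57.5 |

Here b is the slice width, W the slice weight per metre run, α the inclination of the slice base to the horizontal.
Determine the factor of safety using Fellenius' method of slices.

FS = 1.69

Ordinary method of slices: FS = Σ[c'·Δl_i + (W_i cosα_i)·tanφ'] / Σ W_i sinα_i, with Δl_i = b_i / cosα_i.
Slice 1: Δl = 2.3/cos1.6° = 2.301 m; N'_1 = 138·cos1.6° = 137.9; c'Δl = 29.22; W sinα = 3.9
Slice 2: Δl = 3.1/cos14.3° = 3.199 m; N'_2 = 400·cos14.3° = 387.6; c'Δl = 40.63; W sinα = 98.8
Slice 3: Δl = 1.5/cos25.7° = 1.665 m; N'_3 = 171·cos25.7° = 154.1; c'Δl = 21.14; W sinα = 74.2
Slice 4: Δl = 1.9/cos34.8° = 2.314 m; N'_4 = 181·cos34.8° = 148.6; c'Δl = 29.39; W sinα = 103.3
Slice 5: Δl = 1.5/cos45.2° = 2.129 m; N'_5 = 104·cos45.2° = 73.3; c'Δl = 27.04; W sinα = 73.8
Slice 6: Δl = 1.8/cos57.5° = 3.350 m; N'_6 = 56·cos57.5° = 30.1; c'Δl = 42.55; W sinα = 47.2
Σc'Δl = 190.0 kN/m; ΣN' = 931.6 kN/m; ΣW sinα = 401.1 kN/m
Resisting = 190.0 + 931.6·tan27.6° = 190.0 + 487.0 = 677.0 kN/m
FS = 677.0 / 401.1 = 1.688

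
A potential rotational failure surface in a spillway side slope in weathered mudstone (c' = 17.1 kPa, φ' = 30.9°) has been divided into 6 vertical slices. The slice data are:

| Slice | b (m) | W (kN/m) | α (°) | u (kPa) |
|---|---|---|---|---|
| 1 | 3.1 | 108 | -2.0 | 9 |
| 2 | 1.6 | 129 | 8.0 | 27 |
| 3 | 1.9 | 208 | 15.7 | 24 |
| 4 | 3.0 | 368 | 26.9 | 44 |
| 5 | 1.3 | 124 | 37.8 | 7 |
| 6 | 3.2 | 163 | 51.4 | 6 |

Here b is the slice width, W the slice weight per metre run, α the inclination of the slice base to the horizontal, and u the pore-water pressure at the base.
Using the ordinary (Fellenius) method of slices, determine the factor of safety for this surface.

FS = 1.54

Ordinary method of slices: FS = Σ[c'·Δl_i + (W_i cosα_i − u_i·Δl_i)·tanφ'] / Σ W_i sinα_i, with Δl_i = b_i / cosα_i.
Slice 1: Δl = 3.1/cos(-2.0°) = 3.102 m; N'_1 = 108·cos(-2.0°) − 9·3.102 = 80.0; c'Δl = 53.04; W sinα = -3.8
Slice 2: Δl = 1.6/cos8.0° = 1.616 m; N'_2 = 129·cos8.0° − 27·1.616 = 84.1; c'Δl = 27.63; W sinα = 18.0
Slice 3: Δl = 1.9/cos15.7° = 1.974 m; N'_3 = 208·cos15.7° − 24·1.974 = 152.9; c'Δl = 33.75; W sinα = 56.3
Slice 4: Δl = 3.0/cos26.9° = 3.364 m; N'_4 = 368·cos26.9° − 44·3.364 = 180.2; c'Δl = 57.52; W sinα = 166.5
Slice 5: Δl = 1.3/cos37.8° = 1.645 m; N'_5 = 124·cos37.8° − 7·1.645 = 86.5; c'Δl = 28.13; W sinα = 76.0
Slice 6: Δl = 3.2/cos51.4° = 5.129 m; N'_6 = 163·cos51.4° − 6·5.129 = 70.9; c'Δl = 87.71; W sinα = 127.4
Σc'Δl = 287.8 kN/m; ΣN' = 654.6 kN/m; ΣW sinα = 440.4 kN/m
Resisting = 287.8 + 654.6·tan30.9° = 287.8 + 391.7 = 679.5 kN/m
FS = 679.5 / 440.4 = 1.543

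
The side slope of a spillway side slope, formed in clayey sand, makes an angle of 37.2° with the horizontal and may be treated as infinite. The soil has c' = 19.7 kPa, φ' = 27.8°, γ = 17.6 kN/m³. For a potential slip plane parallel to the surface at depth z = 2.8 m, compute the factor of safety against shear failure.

For an infinite slope with a slip plane parallel to the surface (no pore pressure): FS = [c' + γz cos²β tanφ'] / [γz sinβ cosβ].
γz = 17.6·2.8 = 49.28 kN/m²
Numerator = 19.7 + 49.28·cos²37.2°·tan27.8° = 19.7 + 49.28·0.6345·0.5272 = 36.185 kPa
Denominator = 49.28·sin37.2°·cos37.2° = 49.28·0.6046·0.7965 = 23.732 kPa
FS = 36.185 / 23.732 = 1.525

FS = 1.52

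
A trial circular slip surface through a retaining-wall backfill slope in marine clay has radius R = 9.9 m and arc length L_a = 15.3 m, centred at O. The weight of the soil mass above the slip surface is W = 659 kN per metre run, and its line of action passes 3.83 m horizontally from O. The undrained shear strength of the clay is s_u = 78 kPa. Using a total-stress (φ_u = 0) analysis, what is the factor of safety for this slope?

FS = 4.68

Taking moments about the centre O, the resisting moment is provided by the undrained shear strength acting along the arc:
M_R = s_u·L_a·R = 78·15.30·9.9 = 11814.7 kN·m/m
M_D = W·d = 659·3.83 = 2524.0 kN·m/m
FS = M_R / M_D = 11814.7 / 2524.0 = 4.681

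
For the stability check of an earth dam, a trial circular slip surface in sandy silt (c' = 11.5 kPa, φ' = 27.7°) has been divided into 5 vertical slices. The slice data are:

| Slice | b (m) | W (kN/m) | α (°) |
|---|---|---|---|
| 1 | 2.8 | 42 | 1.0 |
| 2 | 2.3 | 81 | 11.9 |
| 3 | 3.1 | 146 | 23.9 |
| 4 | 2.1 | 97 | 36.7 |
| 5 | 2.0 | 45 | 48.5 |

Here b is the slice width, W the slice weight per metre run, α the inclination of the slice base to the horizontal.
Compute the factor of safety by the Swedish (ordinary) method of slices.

FS = 2.10

Ordinary method of slices: FS = Σ[c'·Δl_i + (W_i cosα_i)·tanφ'] / Σ W_i sinα_i, with Δl_i = b_i / cosα_i.
Slice 1: Δl = 2.8/cos1.0° = 2.800 m; N'_1 = 42·cos1.0° = 42.0; c'Δl = 32.20; W sinα = 0.7
Slice 2: Δl = 2.3/cos11.9° = 2.351 m; N'_2 = 81·cos11.9° = 79.3; c'Δl = 27.03; W sinα = 16.7
Slice 3: Δl = 3.1/cos23.9° = 3.391 m; N'_3 = 146·cos23.9° = 133.5; c'Δl = 38.99; W sinα = 59.2
Slice 4: Δl = 2.1/cos36.7° = 2.619 m; N'_4 = 97·cos36.7° = 77.8; c'Δl = 30.12; W sinα = 58.0
Slice 5: Δl = 2.0/cos48.5° = 3.018 m; N'_5 = 45·cos48.5° = 29.8; c'Δl = 34.71; W sinα = 33.7
Σc'Δl = 163.1 kN/m; ΣN' = 362.3 kN/m; ΣW sinα = 168.3 kN/m
Resisting = 163.1 + 362.3·tan27.7° = 163.1 + 190.2 = 353.3 kN/m
FS = 353.3 / 168.3 = 2.100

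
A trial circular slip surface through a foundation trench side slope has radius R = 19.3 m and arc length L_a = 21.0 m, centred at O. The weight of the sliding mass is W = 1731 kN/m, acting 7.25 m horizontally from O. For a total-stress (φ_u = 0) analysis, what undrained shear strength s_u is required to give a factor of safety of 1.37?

FS = s_u·L_a·R / (W·d), so s_u = FS·W·d / (L_a·R).
s_u = 1.37·1731·7.25 / (21.00·19.3) = 17193.2 / 405.30 = 42.42 kPa

s_u = 42.4 kPa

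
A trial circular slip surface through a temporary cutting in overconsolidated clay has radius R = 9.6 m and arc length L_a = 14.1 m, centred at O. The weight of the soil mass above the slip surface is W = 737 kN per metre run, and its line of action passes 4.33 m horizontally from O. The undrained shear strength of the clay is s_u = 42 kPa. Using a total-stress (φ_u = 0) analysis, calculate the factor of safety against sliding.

Taking moments about the centre O, the resisting moment is provided by the undrained shear strength acting along the arc:
M_R = s_u·L_a·R = 42·14.10·9.6 = 5685.1 kN·m/m
M_D = W·d = 737·4.33 = 3191.2 kN·m/m
FS = M_R / M_D = 5685.1 / 3191.2 = 1.781

FS = 1.78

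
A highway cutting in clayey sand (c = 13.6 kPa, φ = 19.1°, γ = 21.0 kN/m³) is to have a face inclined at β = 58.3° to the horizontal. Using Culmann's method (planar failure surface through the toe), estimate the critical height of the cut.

Culmann's analysis gives the critical failure plane at α_cr = (β + φ)/2 = (58.3 + 19.1)/2 = 38.7°, and the critical height
H_c = (4c/γ) · sinβ cosφ / [1 − cos(β − φ)]
    = (4·13.6/21.0) · sin58.3°·cos19.1° / [1 − cos(39.2°)]
    = 2.590 · 0.8508·0.9449 / [1 − 0.7749]
    = 2.590 · 0.8040 / 0.2251
    = 9.25 m

H_c = 9.25 m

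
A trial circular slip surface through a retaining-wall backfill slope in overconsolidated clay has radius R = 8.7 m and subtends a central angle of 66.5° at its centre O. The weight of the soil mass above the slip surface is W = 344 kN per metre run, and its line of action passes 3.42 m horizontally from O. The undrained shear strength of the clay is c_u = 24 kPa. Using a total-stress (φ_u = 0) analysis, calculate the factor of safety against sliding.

FS = 1.79

Taking moments about the centre O, the resisting moment is provided by the undrained shear strength acting along the arc:
Arc length L_a = R·θ = 8.7·(66.5°·π/180) = 8.7·1.1606 = 10.10 m
M_R = c_u·L_a·R = 24·10.10·8.7 = 2108.4 kN·m/m
M_D = W·d = 344·3.42 = 1176.5 kN·m/m
FS = M_R / M_D = 2108.4 / 1176.5 = 1.792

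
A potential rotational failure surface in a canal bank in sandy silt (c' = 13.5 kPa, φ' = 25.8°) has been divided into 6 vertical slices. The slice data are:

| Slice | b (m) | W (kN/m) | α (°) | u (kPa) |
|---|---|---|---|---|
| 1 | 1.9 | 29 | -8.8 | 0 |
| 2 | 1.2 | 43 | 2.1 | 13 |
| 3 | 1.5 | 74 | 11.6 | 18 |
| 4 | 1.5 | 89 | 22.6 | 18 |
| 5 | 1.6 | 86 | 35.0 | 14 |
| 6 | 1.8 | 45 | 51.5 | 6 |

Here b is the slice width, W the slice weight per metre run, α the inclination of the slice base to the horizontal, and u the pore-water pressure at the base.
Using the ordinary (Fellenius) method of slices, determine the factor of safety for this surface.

FS = 1.92

Ordinary method of slices: FS = Σ[c'·Δl_i + (W_i cosα_i − u_i·Δl_i)·tanφ'] / Σ W_i sinα_i, with Δl_i = b_i / cosα_i.
Slice 1: Δl = 1.9/cos(-8.8°) = 1.923 m; N'_1 = 29·cos(-8.8°) − 0·1.923 = 28.7; c'Δl = 25.96; W sinα = -4.4
Slice 2: Δl = 1.2/cos2.1° = 1.201 m; N'_2 = 43·cos2.1° − 13·1.201 = 27.4; c'Δl = 16.21; W sinα = 1.6
Slice 3: Δl = 1.5/cos11.6° = 1.531 m; N'_3 = 74·cos11.6° − 18·1.531 = 44.9; c'Δl = 20.67; W sinα = 14.9
Slice 4: Δl = 1.5/cos22.6° = 1.625 m; N'_4 = 89·cos22.6° − 18·1.625 = 52.9; c'Δl = 21.93; W sinα = 34.2
Slice 5: Δl = 1.6/cos35.0° = 1.953 m; N'_5 = 86·cos35.0° − 14·1.953 = 43.1; c'Δl = 26.37; W sinα = 49.3
Slice 6: Δl = 1.8/cos51.5° = 2.891 m; N'_6 = 45·cos51.5° − 6·2.891 = 10.7; c'Δl = 39.04; W sinα = 35.2
Σc'Δl = 150.2 kN/m; ΣN' = 207.6 kN/m; ΣW sinα = 130.8 kN/m
Resisting = 150.2 + 207.6·tan25.8° = 150.2 + 100.4 = 250.5 kN/m
FS = 250.5 / 130.8 = 1.916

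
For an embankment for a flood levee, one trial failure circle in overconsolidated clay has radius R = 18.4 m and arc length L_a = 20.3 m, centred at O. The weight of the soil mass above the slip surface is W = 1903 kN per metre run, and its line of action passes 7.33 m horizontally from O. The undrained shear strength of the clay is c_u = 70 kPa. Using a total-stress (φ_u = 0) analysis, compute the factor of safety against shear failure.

Taking moments about the centre O, the resisting moment is provided by the undrained shear strength acting along the arc:
M_R = c_u·L_a·R = 70·20.30·18.4 = 26146.4 kN·m/m
M_D = W·d = 1903·7.33 = 13949.0 kN·m/m
FS = M_R / M_D = 26146.4 / 13949.0 = 1.874

FS = 1.87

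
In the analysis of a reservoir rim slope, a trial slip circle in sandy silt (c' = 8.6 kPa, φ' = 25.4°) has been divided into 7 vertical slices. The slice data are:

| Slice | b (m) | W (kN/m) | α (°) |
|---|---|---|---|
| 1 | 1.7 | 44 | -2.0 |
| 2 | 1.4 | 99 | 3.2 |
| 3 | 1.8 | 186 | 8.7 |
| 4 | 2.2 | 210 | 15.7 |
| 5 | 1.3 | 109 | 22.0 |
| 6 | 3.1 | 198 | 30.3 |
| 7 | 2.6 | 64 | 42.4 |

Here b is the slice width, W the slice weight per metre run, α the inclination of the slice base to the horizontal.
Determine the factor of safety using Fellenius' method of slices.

Ordinary method of slices: FS = Σ[c'·Δl_i + (W_i cosα_i)·tanφ'] / Σ W_i sinα_i, with Δl_i = b_i / cosα_i.
Slice 1: Δl = 1.7/cos(-2.0°) = 1.701 m; N'_1 = 44·cos(-2.0°) = 44.0; c'Δl = 14.63; W sinα = -1.5
Slice 2: Δl = 1.4/cos3.2° = 1.402 m; N'_2 = 99·cos3.2° = 98.8; c'Δl = 12.06; W sinα = 5.5
Slice 3: Δl = 1.8/cos8.7° = 1.821 m; N'_3 = 186·cos8.7° = 183.9; c'Δl = 15.66; W sinα = 28.1
Slice 4: Δl = 2.2/cos15.7° = 2.285 m; N'_4 = 210·cos15.7° = 202.2; c'Δl = 19.65; W sinα = 56.8
Slice 5: Δl = 1.3/cos22.0° = 1.402 m; N'_5 = 109·cos22.0° = 101.1; c'Δl = 12.06; W sinα = 40.8
Slice 6: Δl = 3.1/cos30.3° = 3.590 m; N'_6 = 198·cos30.3° = 171.0; c'Δl = 30.88; W sinα = 99.9
Slice 7: Δl = 2.6/cos42.4° = 3.521 m; N'_7 = 64·cos42.4° = 47.3; c'Δl = 30.28; W sinα = 43.2
Σc'Δl = 135.2 kN/m; ΣN' = 848.1 kN/m; ΣW sinα = 272.8 kN/m
Resisting = 135.2 + 848.1·tan25.4° = 135.2 + 402.7 = 537.9 kN/m
FS = 537.9 / 272.8 = 1.972

FS = 1.97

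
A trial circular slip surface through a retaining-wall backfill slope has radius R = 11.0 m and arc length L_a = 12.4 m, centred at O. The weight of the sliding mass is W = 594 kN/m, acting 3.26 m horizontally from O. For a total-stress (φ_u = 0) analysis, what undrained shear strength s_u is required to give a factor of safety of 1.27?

FS = s_u·L_a·R / (W·d), so s_u = FS·W·d / (L_a·R).
s_u = 1.27·594·3.26 / (12.40·11.0) = 2459.3 / 136.40 = 18.03 kPa

s_u = 18.0 kPa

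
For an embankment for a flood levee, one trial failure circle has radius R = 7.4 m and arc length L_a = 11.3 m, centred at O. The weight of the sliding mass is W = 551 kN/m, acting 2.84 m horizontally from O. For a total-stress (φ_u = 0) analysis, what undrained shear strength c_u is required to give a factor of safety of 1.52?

c_u = 28.4 kPa

FS = c_u·L_a·R / (W·d), so c_u = FS·W·d / (L_a·R).
c_u = 1.52·551·2.84 / (11.30·7.4) = 2378.6 / 83.62 = 28.44 kPa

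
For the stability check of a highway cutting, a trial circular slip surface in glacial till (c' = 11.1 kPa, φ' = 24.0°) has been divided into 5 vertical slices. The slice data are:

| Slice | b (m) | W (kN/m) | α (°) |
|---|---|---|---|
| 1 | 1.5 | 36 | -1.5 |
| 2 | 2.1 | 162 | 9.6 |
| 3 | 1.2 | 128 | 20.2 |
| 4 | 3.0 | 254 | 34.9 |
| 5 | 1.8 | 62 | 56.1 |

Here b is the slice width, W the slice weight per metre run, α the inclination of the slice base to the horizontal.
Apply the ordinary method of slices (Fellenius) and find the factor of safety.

FS = 1.42

Ordinary method of slices: FS = Σ[c'·Δl_i + (W_i cosα_i)·tanφ'] / Σ W_i sinα_i, with Δl_i = b_i / cosα_i.
Slice 1: Δl = 1.5/cos(-1.5°) = 1.501 m; N'_1 = 36·cos(-1.5°) = 36.0; c'Δl = 16.66; W sinα = -0.9
Slice 2: Δl = 2.1/cos9.6° = 2.130 m; N'_2 = 162·cos9.6° = 159.7; c'Δl = 23.64; W sinα = 27.0
Slice 3: Δl = 1.2/cos20.2° = 1.279 m; N'_3 = 128·cos20.2° = 120.1; c'Δl = 14.19; W sinα = 44.2
Slice 4: Δl = 3.0/cos34.9° = 3.658 m; N'_4 = 254·cos34.9° = 208.3; c'Δl = 40.60; W sinα = 145.3
Slice 5: Δl = 1.8/cos56.1° = 3.227 m; N'_5 = 62·cos56.1° = 34.6; c'Δl = 35.82; W sinα = 51.5
Σc'Δl = 130.9 kN/m; ΣN' = 558.7 kN/m; ΣW sinα = 267.1 kN/m
Resisting = 130.9 + 558.7·tan24.0° = 130.9 + 248.8 = 379.7 kN/m
FS = 379.7 / 267.1 = 1.422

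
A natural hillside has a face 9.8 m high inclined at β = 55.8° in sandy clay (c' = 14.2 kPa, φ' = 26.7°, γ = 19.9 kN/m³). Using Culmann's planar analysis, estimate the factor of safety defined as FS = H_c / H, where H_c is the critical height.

H_c = (4c'/γ) · sinβ cosφ' / [1 − cos(β − φ')]
    = (4·14.2/19.9) · sin55.8°·cos26.7° / [1 − cos29.1°]
    = 2.854 · 0.7389 / 0.1262 = 16.71 m
FS = H_c / H = 16.71 / 9.8 = 1.705

FS = 1.70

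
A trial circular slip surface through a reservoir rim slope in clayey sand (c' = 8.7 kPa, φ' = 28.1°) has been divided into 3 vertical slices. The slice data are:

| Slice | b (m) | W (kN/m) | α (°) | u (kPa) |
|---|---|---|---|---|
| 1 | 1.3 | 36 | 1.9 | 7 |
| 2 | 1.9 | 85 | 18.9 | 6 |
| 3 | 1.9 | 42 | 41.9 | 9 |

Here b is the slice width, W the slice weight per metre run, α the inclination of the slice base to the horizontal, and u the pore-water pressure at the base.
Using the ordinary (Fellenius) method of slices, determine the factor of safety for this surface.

FS = 1.87

Ordinary method of slices: FS = Σ[c'·Δl_i + (W_i cosα_i − u_i·Δl_i)·tanφ'] / Σ W_i sinα_i, with Δl_i = b_i / cosα_i.
Slice 1: Δl = 1.3/cos1.9° = 1.301 m; N'_1 = 36·cos1.9° − 7·1.301 = 26.9; c'Δl = 11.32; W sinα = 1.2
Slice 2: Δl = 1.9/cos18.9° = 2.008 m; N'_2 = 85·cos18.9° − 6·2.008 = 68.4; c'Δl = 17.47; W sinα = 27.5
Slice 3: Δl = 1.9/cos41.9° = 2.553 m; N'_3 = 42·cos41.9° − 9·2.553 = 8.3; c'Δl = 22.21; W sinα = 28.0
Σc'Δl = 51.0 kN/m; ΣN' = 103.5 kN/m; ΣW sinα = 56.8 kN/m
Resisting = 51.0 + 103.5·tan28.1° = 51.0 + 55.3 = 106.3 kN/m
FS = 106.3 / 56.8 = 1.872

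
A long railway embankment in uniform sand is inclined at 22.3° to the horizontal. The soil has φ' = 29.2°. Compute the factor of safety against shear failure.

FS = 1.36

For a dry cohesionless infinite slope the factor of safety is FS = tanφ' / tanβ.
FS = tan29.2° / tan22.3° = 0.5589 / 0.4101 = 1.363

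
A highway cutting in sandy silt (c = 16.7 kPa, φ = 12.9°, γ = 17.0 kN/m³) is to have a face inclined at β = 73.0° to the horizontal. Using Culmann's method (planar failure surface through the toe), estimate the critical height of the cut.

H_c = 7.30 m

Culmann's analysis gives the critical failure plane at α_cr = (β + φ)/2 = (73.0 + 12.9)/2 = 43.0°, and the critical height
H_c = (4c/γ) · sinβ cosφ / [1 − cos(β − φ)]
    = (4·16.7/17.0) · sin73.0°·cos12.9° / [1 − cos(60.1°)]
    = 3.929 · 0.9563·0.9748 / [1 − 0.4985]
    = 3.929 · 0.9322 / 0.5015
    = 7.30 m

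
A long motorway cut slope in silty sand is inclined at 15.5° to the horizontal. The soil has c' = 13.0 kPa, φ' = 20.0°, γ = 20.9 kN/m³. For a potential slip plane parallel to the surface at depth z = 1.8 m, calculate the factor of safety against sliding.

FS = 2.65

For an infinite slope with a slip plane parallel to the surface (no pore pressure): FS = [c' + γz cos²β tanφ'] / [γz sinβ cosβ].
γz = 20.9·1.8 = 37.62 kN/m²
Numerator = 13.0 + 37.62·cos²15.5°·tan20.0° = 13.0 + 37.62·0.9286·0.3640 = 25.715 kPa
Denominator = 37.62·sin15.5°·cos15.5° = 37.62·0.2672·0.9636 = 9.688 kPa
FS = 25.715 / 9.688 = 2.654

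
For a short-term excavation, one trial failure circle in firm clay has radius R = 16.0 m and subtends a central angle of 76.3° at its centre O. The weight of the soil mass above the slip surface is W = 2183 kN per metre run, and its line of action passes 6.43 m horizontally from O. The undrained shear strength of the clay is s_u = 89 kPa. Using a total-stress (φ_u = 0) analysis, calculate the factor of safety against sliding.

Taking moments about the centre O, the resisting moment is provided by the undrained shear strength acting along the arc:
Arc length L_a = R·θ = 16.0·(76.3°·π/180) = 16.0·1.3317 = 21.31 m
M_R = s_u·L_a·R = 89·21.31·16.0 = 30341.1 kN·m/m
M_D = W·d = 2183·6.43 = 14036.7 kN·m/m
FS = M_R / M_D = 30341.1 / 14036.7 = 2.162

FS = 2.16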